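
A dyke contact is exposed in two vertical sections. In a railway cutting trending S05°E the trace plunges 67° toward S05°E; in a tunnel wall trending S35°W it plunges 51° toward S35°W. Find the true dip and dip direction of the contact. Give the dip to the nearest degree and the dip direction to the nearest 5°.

Each apparent-dip line lies in the plane. As unit vectors (x east, y north, z up), v₁ plunges 67°→S05°E and v₂ plunges 51°→S35°W.
n = v₁ × v₂ = (0.172, -0.359, 0.158) (taken with n_z > 0).
True dip = arccos(n_z / |n|) = arccos(0.3692) = 68.3°.
The horizontal component of n points toward azimuth atan2(n_x, n_y) = 154°, the dip direction.

true dip 68°, dip direction 155°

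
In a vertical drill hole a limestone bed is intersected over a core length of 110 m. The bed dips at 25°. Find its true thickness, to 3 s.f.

True thickness t = h · cos(dip) = 110 × cos 25°
t = 110 × 0.9063 = 99.694 m

99.7 m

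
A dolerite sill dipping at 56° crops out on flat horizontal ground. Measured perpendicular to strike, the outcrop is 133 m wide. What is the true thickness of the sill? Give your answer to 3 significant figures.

True thickness t = w · sin(dip) = 133 × sin 56°
t = 133 × 0.8290 = 110.262 m

110 m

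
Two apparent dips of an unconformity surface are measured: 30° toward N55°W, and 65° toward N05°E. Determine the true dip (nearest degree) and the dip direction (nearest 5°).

true dip 66°, dip direction 020°

The two traces are lines in the plane: v₁ = (sin 305°·cos 30°, cos 305°·cos 30°, −sin 30°), v₂ = (sin 5°·cos 65°, cos 5°·cos 65°, −sin 65°).
The plane normal is n = v₁ × v₂ ∝ (0.240, 0.661, 0.317).
Dip δ = arctan(|n_h|/n_z) = arctan(0.703/0.317) = 65.7°.
Dip direction = azimuth of (n_x, n_y) = atan2(0.240, 0.661) = 20°.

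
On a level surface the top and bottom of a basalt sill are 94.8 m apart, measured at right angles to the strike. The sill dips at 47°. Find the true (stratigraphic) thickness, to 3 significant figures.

69.3 m

True thickness t = w · sin(dip) = 94.8 × sin 47°
t = 94.8 × 0.7314 = 69.332 m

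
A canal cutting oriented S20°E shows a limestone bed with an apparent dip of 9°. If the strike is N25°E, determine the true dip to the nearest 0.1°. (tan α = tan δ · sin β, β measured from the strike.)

β = acute angle between strike N25°E and section S20°E = 45°.
tan(true dip) = tan 9° / sin 45° = 0.2240
δ = arctan(0.2240) = 12.63°

12.6°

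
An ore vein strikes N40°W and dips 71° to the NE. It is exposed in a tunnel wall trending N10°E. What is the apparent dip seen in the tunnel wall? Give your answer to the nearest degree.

66°

Angle between strike (N40°W) and section (N10°E): β = 50°.
tan α = tan 71° × sin 50° = 2.9042 × 0.7660 = 2.2248
α = arctan(2.2248) = 65.80°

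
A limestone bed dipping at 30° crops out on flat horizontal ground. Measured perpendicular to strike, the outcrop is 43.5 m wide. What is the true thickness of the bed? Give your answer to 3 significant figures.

True thickness t = w · sin(dip) = 43.5 × sin 30°
t = 43.5 × 0.5000 = 21.750 m

21.7 m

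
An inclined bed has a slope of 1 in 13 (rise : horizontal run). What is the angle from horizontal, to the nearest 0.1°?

tan θ = 1/13 = 0.0769
θ = arctan(0.0769) = 4.40°

4.4°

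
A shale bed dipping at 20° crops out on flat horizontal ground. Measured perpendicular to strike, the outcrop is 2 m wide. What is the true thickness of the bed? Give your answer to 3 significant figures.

0.684 m

True thickness t = w · sin(dip) = 2 × sin 20°
t = 2 × 0.3420 = 0.684 m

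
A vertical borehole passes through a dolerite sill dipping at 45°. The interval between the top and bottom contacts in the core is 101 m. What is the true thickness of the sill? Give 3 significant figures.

71.4 m

True thickness t = h · cos(dip) = 101 × cos 45°
t = 101 × 0.7071 = 71.418 m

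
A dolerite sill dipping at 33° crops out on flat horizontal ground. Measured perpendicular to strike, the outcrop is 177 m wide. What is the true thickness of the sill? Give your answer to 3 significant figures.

96.4 m

True thickness t = w · sin(dip) = 177 × sin 33°
t = 177 × 0.5446 = 96.401 m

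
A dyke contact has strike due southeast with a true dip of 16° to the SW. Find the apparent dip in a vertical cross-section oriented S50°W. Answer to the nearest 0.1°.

The strike is due southeast and the section trends S50°W; the acute angle between them is β = 85°.
tan(apparent dip) = tan 16° · sin 85° = 0.2857
α = arctan(0.2857) = 15.94°

15.9°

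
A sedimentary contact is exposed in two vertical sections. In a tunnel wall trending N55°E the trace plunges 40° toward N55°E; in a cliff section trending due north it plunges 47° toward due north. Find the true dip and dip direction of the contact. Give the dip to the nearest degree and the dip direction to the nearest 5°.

true dip 48°, dip direction 015°

The two traces are lines in the plane: v₁ = (sin 55°·cos 40°, cos 55°·cos 40°, −sin 40°), v₂ = (sin 0°·cos 47°, cos 0°·cos 47°, −sin 47°).
n = v₁ × v₂ = (0.117, 0.459, 0.428) (taken with n_z > 0).
Dip δ = arctan(|n_h|/n_z) = arctan(0.474/0.428) = 47.9°.
The horizontal component of n points toward azimuth atan2(n_x, n_y) = 14°, the dip direction.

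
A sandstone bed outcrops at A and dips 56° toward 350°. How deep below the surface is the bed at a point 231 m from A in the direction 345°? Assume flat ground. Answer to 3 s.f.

The hole lies 5° from the dip direction, so the down-dip offset is 231 × cos 5° = 230.12 m.
Depth = down-dip offset × tan(dip) = 230.12 × tan 56° = 230.12 × 1.4826
Depth = 341.17 m

341 m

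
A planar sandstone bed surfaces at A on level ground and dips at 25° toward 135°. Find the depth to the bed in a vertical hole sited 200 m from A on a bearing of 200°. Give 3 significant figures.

39.4 m

The hole lies 65° from the dip direction, so the down-dip offset is 200 × cos 65° = 84.52 m.
Depth = down-dip offset × tan(dip) = 84.52 × tan 25° = 84.52 × 0.4663
Depth = 39.41 m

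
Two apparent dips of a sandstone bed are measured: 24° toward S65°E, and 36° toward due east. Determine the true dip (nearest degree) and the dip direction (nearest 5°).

true dip 41°, dip direction 055°

Represent each trace as a vector plunging at its apparent dip toward its trend (east-north-up frame): v₁ = (0.828, -0.386, -0.407), v₂ = (0.809, 0.000, -0.588).
n = v₁ × v₂ = (0.227, 0.158, 0.312) (taken with n_z > 0).
tan δ = √(n_x²+n_y²)/n_z = 0.276/0.312, so δ = 41.5°.
Dip direction = azimuth of (n_x, n_y) = atan2(0.227, 0.158) = 55°.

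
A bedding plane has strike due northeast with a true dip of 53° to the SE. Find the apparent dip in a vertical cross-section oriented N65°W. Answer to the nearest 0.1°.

The strike is due northeast and the section trends N65°W; the acute angle between them is β = 70°.
tan(apparent dip) = tan 53° · sin 70° = 1.2470
α = arctan(1.2470) = 51.27°

51.3°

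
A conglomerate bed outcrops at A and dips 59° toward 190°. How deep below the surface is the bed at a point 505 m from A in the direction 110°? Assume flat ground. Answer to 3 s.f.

146 m

The hole lies 80° from the dip direction, so the down-dip offset is 505 × cos 80° = 87.69 m.
Depth = down-dip offset × tan(dip) = 87.69 × tan 59° = 87.69 × 1.6643
Depth = 145.94 m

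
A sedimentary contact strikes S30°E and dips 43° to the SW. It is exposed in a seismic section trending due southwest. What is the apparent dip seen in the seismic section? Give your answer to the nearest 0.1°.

The section lies 75° from the strike.
tan α = tan 43° × sin 75° = 0.9325 × 0.9659 = 0.9007
apparent dip = arctan 0.9007 = 42.01°

42.0°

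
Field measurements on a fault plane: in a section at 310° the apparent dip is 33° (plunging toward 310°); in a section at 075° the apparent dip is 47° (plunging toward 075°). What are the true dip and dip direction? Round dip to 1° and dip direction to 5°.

true dip 62°, dip direction 020°

The two traces are lines in the plane: v₁ = (sin 310°·cos 33°, cos 310°·cos 33°, −sin 33°), v₂ = (sin 75°·cos 47°, cos 75°·cos 47°, −sin 47°).
The plane normal is n = v₁ × v₂ ∝ (0.298, 0.829, 0.469).
Dip δ = arctan(|n_h|/n_z) = arctan(0.881/0.469) = 62.0°.
Dip direction = azimuth of (n_x, n_y) = atan2(0.298, 0.829) = 20°.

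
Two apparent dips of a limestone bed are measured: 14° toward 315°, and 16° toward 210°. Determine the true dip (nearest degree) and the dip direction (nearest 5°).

Each apparent-dip line lies in the plane. As unit vectors (x east, y north, z up), v₁ plunges 14°→315° and v₂ plunges 16°→210°.
n = v₁ × v₂ = (-0.391, -0.073, 0.901) (taken with n_z > 0).
True dip = arccos(n_z / |n|) = arccos(0.9150) = 23.8°.
Dip direction = atan2(-0.391, -0.073) = 259° (azimuth of n's horizontal projection).

true dip 24°, dip direction 260°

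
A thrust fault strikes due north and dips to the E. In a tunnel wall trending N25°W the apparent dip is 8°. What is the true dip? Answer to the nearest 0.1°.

18.4°

The section is 25° from the strike.
tan(true dip) = tan 8° / sin 25° = 0.3325
true dip = arctan 0.3325 = 18.39°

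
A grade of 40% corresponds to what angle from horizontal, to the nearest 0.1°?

21.8°

tan θ = 40/100 = 0.4000
θ = arctan(0.4000) = 21.80°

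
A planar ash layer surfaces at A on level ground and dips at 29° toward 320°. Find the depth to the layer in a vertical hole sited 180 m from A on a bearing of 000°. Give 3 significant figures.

76.4 m

The hole lies 40° from the dip direction, so the down-dip offset is 180 × cos 40° = 137.89 m.
Depth = down-dip offset × tan(dip) = 137.89 × tan 29° = 137.89 × 0.5543
Depth = 76.43 m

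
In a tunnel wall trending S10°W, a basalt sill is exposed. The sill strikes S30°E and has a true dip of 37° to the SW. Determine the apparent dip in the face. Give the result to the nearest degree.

26°

Angle between strike (S30°E) and section (S10°W): β = 40°.
tan(apparent dip) = tan 37° · sin 40° = 0.4844
α = arctan(0.4844) = 25.84°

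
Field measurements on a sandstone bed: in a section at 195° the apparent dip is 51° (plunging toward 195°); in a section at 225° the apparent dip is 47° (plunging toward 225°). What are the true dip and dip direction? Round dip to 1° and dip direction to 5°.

Represent each trace as a vector plunging at its apparent dip toward its trend (east-north-up frame): v₁ = (-0.163, -0.608, -0.777), v₂ = (-0.482, -0.482, -0.731).
The plane normal is n = v₁ × v₂ ∝ (-0.070, -0.256, 0.215).
Dip δ = arctan(|n_h|/n_z) = arctan(0.265/0.215) = 51.0°.
Dip direction = azimuth of (n_x, n_y) = atan2(-0.070, -0.256) = 195°.

true dip 51°, dip direction 195°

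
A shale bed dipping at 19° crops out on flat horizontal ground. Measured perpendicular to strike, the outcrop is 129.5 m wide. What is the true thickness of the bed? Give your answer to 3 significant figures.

42.2 m

True thickness t = w · sin(dip) = 129.5 × sin 19°
t = 129.5 × 0.3256 = 42.161 m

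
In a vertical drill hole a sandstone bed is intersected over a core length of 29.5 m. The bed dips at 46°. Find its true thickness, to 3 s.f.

20.5 m

True thickness t = h · cos(dip) = 29.5 × cos 46°
t = 29.5 × 0.6947 = 20.492 m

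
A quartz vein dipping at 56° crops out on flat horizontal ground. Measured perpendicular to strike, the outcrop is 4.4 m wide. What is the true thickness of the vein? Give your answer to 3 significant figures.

3.65 m

True thickness t = w · sin(dip) = 4.4 × sin 56°
t = 4.4 × 0.8290 = 3.648 m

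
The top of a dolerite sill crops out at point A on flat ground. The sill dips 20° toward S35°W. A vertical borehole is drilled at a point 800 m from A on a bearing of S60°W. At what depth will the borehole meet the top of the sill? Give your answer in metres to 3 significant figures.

264 m

The hole lies 25° from the dip direction, so the down-dip offset is 800 × cos 25° = 725.05 m.
Depth = down-dip offset × tan(dip) = 725.05 × tan 20° = 725.05 × 0.3640
Depth = 263.90 m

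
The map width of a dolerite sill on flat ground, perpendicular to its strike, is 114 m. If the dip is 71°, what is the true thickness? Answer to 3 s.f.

True thickness t = w · sin(dip) = 114 × sin 71°
t = 114 × 0.9455 = 107.789 m

108 m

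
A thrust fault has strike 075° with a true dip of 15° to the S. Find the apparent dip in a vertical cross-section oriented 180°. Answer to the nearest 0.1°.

Angle between strike (075°) and section (180°): β = 75°.
tan α = tan 15° × sin 75° = 0.2679 × 0.9659 = 0.2588
apparent dip = arctan 0.2588 = 14.51°

14.5°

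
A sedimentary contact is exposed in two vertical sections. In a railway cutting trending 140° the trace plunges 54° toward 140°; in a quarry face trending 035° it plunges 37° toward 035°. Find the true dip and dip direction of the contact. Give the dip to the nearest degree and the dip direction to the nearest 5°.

Each apparent-dip line lies in the plane. As unit vectors (x east, y north, z up), v₁ plunges 54°→140° and v₂ plunges 37°→035°.
Cross product v₁ × v₂ gives the pole to the plane: n ∝ (0.800, -0.143, 0.453).
tan δ = √(n_x²+n_y²)/n_z = 0.813/0.453, so δ = 60.8°.
The horizontal component of n points toward azimuth atan2(n_x, n_y) = 100°, the dip direction.

true dip 61°, dip direction 100°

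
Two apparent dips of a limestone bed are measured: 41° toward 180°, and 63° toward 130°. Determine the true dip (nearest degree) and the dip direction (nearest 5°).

true dip 64°, dip direction 115°

Each apparent-dip line lies in the plane. As unit vectors (x east, y north, z up), v₁ plunges 41°→180° and v₂ plunges 63°→130°.
Cross product v₁ × v₂ gives the pole to the plane: n ∝ (0.481, -0.228, 0.262).
tan δ = √(n_x²+n_y²)/n_z = 0.532/0.262, so δ = 63.8°.
Dip direction = atan2(0.481, -0.228) = 115° (azimuth of n's horizontal projection).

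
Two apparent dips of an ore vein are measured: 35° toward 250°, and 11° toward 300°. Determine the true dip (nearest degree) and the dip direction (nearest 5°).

true dip 38°, dip direction 225°

Each apparent-dip line lies in the plane. As unit vectors (x east, y north, z up), v₁ plunges 35°→250° and v₂ plunges 11°→300°.
n = v₁ × v₂ = (-0.335, -0.341, 0.616) (taken with n_z > 0).
tan δ = √(n_x²+n_y²)/n_z = 0.478/0.616, so δ = 37.8°.
Dip direction = azimuth of (n_x, n_y) = atan2(-0.335, -0.341) = 225°.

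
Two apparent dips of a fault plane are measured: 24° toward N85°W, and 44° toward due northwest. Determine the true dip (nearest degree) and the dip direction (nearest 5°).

Represent each trace as a vector plunging at its apparent dip toward its trend (east-north-up frame): v₁ = (-0.910, 0.080, -0.407), v₂ = (-0.509, 0.509, -0.695).
The plane normal is n = v₁ × v₂ ∝ (-0.152, 0.425, 0.422).
True dip = arccos(n_z / |n|) = arccos(0.6832) = 46.9°.
Dip direction = atan2(-0.152, 0.425) = 340° (azimuth of n's horizontal projection).

true dip 47°, dip direction 340°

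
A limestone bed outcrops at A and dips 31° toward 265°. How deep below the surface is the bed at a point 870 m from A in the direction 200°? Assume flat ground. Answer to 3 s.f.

The hole lies 65° from the dip direction, so the down-dip offset is 870 × cos 65° = 367.68 m.
Depth = down-dip offset × tan(dip) = 367.68 × tan 31° = 367.68 × 0.6009
Depth = 220.92 m

221 m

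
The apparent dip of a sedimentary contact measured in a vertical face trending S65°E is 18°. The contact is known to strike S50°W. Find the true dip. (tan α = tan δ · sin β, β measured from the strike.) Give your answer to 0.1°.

19.7°

β = acute angle between strike S50°W and section S65°E = 65°.
tan δ = tan α / sin β = tan 18° / sin 65° = 0.3249 / 0.9063 = 0.3585
δ = arctan(0.3585) = 19.72°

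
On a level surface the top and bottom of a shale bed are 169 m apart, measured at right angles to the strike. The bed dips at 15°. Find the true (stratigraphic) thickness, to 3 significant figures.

True thickness t = w · sin(dip) = 169 × sin 15°
t = 169 × 0.2588 = 43.740 m

43.7 m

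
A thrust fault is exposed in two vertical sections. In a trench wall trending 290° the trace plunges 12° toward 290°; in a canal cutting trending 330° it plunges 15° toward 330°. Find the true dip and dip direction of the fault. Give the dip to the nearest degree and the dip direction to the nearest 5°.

The two traces are lines in the plane: v₁ = (sin 290°·cos 12°, cos 290°·cos 12°, −sin 12°), v₂ = (sin 330°·cos 15°, cos 330°·cos 15°, −sin 15°).
The plane normal is n = v₁ × v₂ ∝ (-0.087, 0.137, 0.607).
tan δ = √(n_x²+n_y²)/n_z = 0.163/0.607, so δ = 15.0°.
Dip direction = atan2(-0.087, 0.137) = 328° (azimuth of n's horizontal projection).

true dip 15°, dip direction 330°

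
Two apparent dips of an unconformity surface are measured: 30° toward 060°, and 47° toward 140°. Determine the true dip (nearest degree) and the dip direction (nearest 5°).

The two traces are lines in the plane: v₁ = (sin 60°·cos 30°, cos 60°·cos 30°, −sin 30°), v₂ = (sin 140°·cos 47°, cos 140°·cos 47°, −sin 47°).
n = v₁ × v₂ = (0.578, -0.329, 0.582) (taken with n_z > 0).
tan δ = √(n_x²+n_y²)/n_z = 0.665/0.582, so δ = 48.8°.
The horizontal component of n points toward azimuth atan2(n_x, n_y) = 120°, the dip direction.

true dip 49°, dip direction 120°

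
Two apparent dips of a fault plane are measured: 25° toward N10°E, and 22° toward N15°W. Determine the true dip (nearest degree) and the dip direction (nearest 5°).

true dip 25°, dip direction 015°

Represent each trace as a vector plunging at its apparent dip toward its trend (east-north-up frame): v₁ = (0.157, 0.893, -0.423), v₂ = (-0.240, 0.896, -0.375).
The plane normal is n = v₁ × v₂ ∝ (0.044, 0.160, 0.355).
True dip = arccos(n_z / |n|) = arccos(0.9056) = 25.1°.
Dip direction = atan2(0.044, 0.160) = 15° (azimuth of n's horizontal projection).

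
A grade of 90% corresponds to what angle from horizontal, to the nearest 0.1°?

tan θ = 90/100 = 0.9000
θ = arctan(0.9000) = 41.99°

42.0°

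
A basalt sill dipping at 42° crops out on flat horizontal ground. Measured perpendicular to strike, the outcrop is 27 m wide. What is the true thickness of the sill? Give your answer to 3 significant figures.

18.1 m

True thickness t = w · sin(dip) = 27 × sin 42°
t = 27 × 0.6691 = 18.067 m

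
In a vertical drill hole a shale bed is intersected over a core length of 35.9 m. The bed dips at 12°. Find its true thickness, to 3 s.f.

True thickness t = h · cos(dip) = 35.9 × cos 12°
t = 35.9 × 0.9781 = 35.115 m

35.1 m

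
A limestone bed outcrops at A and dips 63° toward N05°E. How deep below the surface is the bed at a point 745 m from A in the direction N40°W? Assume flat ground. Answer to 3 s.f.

1030 m

The hole lies 45° from the dip direction, so the down-dip offset is 745 × cos 45° = 526.79 m.
Depth = down-dip offset × tan(dip) = 526.79 × tan 63° = 526.79 × 1.9626
Depth = 1033.89 m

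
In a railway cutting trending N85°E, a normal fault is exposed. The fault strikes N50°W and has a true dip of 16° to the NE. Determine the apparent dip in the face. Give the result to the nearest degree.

11°

The strike is N50°W and the section trends N85°E; the acute angle between them is β = 45°.
tan(apparent dip) = tan 16° · sin 45° = 0.2028
apparent dip = arctan 0.2028 = 11.46°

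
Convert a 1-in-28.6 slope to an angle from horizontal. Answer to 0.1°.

tan θ = 1/28.6 = 0.0350
θ = arctan(0.0350) = 2.00°

2.0°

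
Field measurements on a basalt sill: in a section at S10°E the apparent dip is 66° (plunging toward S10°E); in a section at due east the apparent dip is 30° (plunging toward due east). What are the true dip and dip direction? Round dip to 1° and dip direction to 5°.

true dip 66°, dip direction 165°

The two traces are lines in the plane: v₁ = (sin 170°·cos 66°, cos 170°·cos 66°, −sin 66°), v₂ = (sin 90°·cos 30°, cos 90°·cos 30°, −sin 30°).
The plane normal is n = v₁ × v₂ ∝ (0.200, -0.756, 0.347).
True dip = arccos(n_z / |n|) = arccos(0.4055) = 66.1°.
Dip direction = azimuth of (n_x, n_y) = atan2(0.200, -0.756) = 165°.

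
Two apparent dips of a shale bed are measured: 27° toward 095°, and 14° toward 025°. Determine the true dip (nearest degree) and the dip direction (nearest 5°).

true dip 27°, dip direction 085°

Each apparent-dip line lies in the plane. As unit vectors (x east, y north, z up), v₁ plunges 27°→095° and v₂ plunges 14°→025°.
n = v₁ × v₂ = (0.418, 0.029, 0.812) (taken with n_z > 0).
Dip δ = arctan(|n_h|/n_z) = arctan(0.419/0.812) = 27.3°.
Dip direction = azimuth of (n_x, n_y) = atan2(0.418, 0.029) = 86°.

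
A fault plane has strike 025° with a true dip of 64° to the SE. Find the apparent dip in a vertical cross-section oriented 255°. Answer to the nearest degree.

58°

Angle between strike (025°) and section (255°): β = 50°.
tan α = tan 64° × sin 50° = 2.0503 × 0.7660 = 1.5706
apparent dip = arctan 1.5706 = 57.52°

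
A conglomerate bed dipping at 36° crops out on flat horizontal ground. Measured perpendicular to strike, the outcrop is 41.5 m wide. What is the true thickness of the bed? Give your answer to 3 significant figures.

24.4 m

True thickness t = w · sin(dip) = 41.5 × sin 36°
t = 41.5 × 0.5878 = 24.393 m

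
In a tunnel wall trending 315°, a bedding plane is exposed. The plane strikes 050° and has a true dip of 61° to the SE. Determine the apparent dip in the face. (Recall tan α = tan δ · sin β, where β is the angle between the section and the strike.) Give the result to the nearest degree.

Angle between strike (050°) and section (315°): β = 85°.
tan(apparent dip) = tan 61° · sin 85° = 1.7972
apparent dip = arctan 1.7972 = 60.91°

61°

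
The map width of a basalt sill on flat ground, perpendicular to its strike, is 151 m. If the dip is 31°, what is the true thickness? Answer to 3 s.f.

77.8 m

True thickness t = w · sin(dip) = 151 × sin 31°
t = 151 × 0.5150 = 77.771 m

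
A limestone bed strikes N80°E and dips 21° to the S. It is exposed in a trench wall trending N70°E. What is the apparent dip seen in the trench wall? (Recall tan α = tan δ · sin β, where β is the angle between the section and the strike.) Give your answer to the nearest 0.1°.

Angle between strike (N80°E) and section (N70°E): β = 10°.
tan α = tan 21° × sin 10° = 0.3839 × 0.1736 = 0.0667
α = arctan(0.0667) = 3.81°

3.8°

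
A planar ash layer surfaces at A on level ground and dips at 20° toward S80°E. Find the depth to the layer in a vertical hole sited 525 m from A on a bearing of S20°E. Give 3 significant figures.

The hole lies 60° from the dip direction, so the down-dip offset is 525 × cos 60° = 262.50 m.
Depth = down-dip offset × tan(dip) = 262.50 × tan 20° = 262.50 × 0.3640
Depth = 95.54 m

95.5 m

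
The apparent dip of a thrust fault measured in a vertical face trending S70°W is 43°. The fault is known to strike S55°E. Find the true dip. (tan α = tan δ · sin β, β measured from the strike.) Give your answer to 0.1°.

The section is 55° from the strike.
tan(true dip) = tan 43° / sin 55° = 1.1384
true dip = arctan 1.1384 = 48.70°

48.7°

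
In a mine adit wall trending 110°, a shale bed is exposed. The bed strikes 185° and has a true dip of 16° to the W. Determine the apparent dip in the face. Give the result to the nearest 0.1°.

Angle between strike (185°) and section (110°): β = 75°.
tan α = tan 16° × sin 75° = 0.2867 × 0.9659 = 0.2770
α = arctan(0.2770) = 15.48°

15.5°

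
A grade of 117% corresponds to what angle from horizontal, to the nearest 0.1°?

49.5°

tan θ = 117/100 = 1.1700
θ = arctan(1.1700) = 49.48°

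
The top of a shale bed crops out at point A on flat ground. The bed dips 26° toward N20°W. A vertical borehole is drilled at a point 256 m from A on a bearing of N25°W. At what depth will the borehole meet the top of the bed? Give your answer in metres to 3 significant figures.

124 m

The hole lies 5° from the dip direction, so the down-dip offset is 256 × cos 5° = 255.03 m.
Depth = down-dip offset × tan(dip) = 255.03 × tan 26° = 255.03 × 0.4877
Depth = 124.38 m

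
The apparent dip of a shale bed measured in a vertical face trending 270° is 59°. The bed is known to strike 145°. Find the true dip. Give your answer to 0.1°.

β = acute angle between strike 145° and section 270° = 55°.
tan(true dip) = tan 59° / sin 55° = 2.0317
δ = arctan(2.0317) = 63.79°

63.8°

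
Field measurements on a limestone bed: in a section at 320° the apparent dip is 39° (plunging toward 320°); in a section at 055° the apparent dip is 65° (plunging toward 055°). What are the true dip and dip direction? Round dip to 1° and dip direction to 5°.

Each apparent-dip line lies in the plane. As unit vectors (x east, y north, z up), v₁ plunges 39°→320° and v₂ plunges 65°→055°.
The plane normal is n = v₁ × v₂ ∝ (0.387, 0.671, 0.327).
tan δ = √(n_x²+n_y²)/n_z = 0.774/0.327, so δ = 67.1°.
The horizontal component of n points toward azimuth atan2(n_x, n_y) = 30°, the dip direction.

true dip 67°, dip direction 030°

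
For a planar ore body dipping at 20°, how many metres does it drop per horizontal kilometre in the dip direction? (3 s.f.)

364 m

drop per km = 1000 × tan 20° = 1000 × 0.3640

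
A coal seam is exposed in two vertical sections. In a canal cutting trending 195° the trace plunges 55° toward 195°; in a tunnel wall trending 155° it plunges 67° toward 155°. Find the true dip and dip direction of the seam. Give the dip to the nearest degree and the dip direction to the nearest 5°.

The two traces are lines in the plane: v₁ = (sin 195°·cos 55°, cos 195°·cos 55°, −sin 55°), v₂ = (sin 155°·cos 67°, cos 155°·cos 67°, −sin 67°).
n = v₁ × v₂ = (0.220, -0.272, 0.144) (taken with n_z > 0).
True dip = arccos(n_z / |n|) = arccos(0.3809) = 67.6°.
Dip direction = atan2(0.220, -0.272) = 141° (azimuth of n's horizontal projection).

true dip 68°, dip direction 140°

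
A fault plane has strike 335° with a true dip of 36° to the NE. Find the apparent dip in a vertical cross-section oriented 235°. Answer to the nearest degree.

36°

Angle between strike (335°) and section (235°): β = 80°.
tan α = tan 36° × sin 80° = 0.7265 × 0.9848 = 0.7155
apparent dip = arctan 0.7155 = 35.58°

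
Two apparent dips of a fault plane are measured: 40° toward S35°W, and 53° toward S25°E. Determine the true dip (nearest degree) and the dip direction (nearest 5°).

true dip 53°, dip direction 165°

The two traces are lines in the plane: v₁ = (sin 215°·cos 40°, cos 215°·cos 40°, −sin 40°), v₂ = (sin 155°·cos 53°, cos 155°·cos 53°, −sin 53°).
Cross product v₁ × v₂ gives the pole to the plane: n ∝ (0.151, -0.514, 0.399).
Dip δ = arctan(|n_h|/n_z) = arctan(0.536/0.399) = 53.3°.
The horizontal component of n points toward azimuth atan2(n_x, n_y) = 164°, the dip direction.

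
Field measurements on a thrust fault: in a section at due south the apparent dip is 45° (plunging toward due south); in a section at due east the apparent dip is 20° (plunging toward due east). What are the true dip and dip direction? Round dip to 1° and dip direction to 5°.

true dip 47°, dip direction 160°

Each apparent-dip line lies in the plane. As unit vectors (x east, y north, z up), v₁ plunges 45°→due south and v₂ plunges 20°→due east.
n = v₁ × v₂ = (0.242, -0.664, 0.664) (taken with n_z > 0).
tan δ = √(n_x²+n_y²)/n_z = 0.707/0.664, so δ = 46.8°.
Dip direction = azimuth of (n_x, n_y) = atan2(0.242, -0.664) = 160°.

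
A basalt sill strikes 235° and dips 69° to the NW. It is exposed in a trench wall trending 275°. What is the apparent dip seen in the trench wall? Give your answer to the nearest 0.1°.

Angle between strike (235°) and section (275°): β = 40°.
tan α = tan 69° × sin 40° = 2.6051 × 0.6428 = 1.6745
α = arctan(1.6745) = 59.15°

59.2°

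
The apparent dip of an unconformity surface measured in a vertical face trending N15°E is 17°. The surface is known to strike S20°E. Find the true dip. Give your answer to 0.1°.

The section is 35° from the strike.
tan δ = tan α / sin β = tan 17° / sin 35° = 0.3057 / 0.5736 = 0.5330
true dip = arctan 0.5330 = 28.06°

28.1°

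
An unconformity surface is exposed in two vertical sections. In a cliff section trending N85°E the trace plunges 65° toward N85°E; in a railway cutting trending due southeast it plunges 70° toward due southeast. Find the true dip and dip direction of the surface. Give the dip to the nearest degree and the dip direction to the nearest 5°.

The two traces are lines in the plane: v₁ = (sin 85°·cos 65°, cos 85°·cos 65°, −sin 65°), v₂ = (sin 135°·cos 70°, cos 135°·cos 70°, −sin 70°).
The plane normal is n = v₁ × v₂ ∝ (0.254, -0.176, 0.111).
True dip = arccos(n_z / |n|) = arccos(0.3372) = 70.3°.
The horizontal component of n points toward azimuth atan2(n_x, n_y) = 125°, the dip direction.

true dip 70°, dip direction 125°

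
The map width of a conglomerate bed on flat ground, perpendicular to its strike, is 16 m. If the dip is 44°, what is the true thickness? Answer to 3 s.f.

11.1 m

True thickness t = w · sin(dip) = 16 × sin 44°
t = 16 × 0.6947 = 11.115 m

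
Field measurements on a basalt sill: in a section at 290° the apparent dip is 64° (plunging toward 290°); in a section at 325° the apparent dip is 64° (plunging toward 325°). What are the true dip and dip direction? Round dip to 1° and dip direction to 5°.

true dip 65°, dip direction 310°

The two traces are lines in the plane: v₁ = (sin 290°·cos 64°, cos 290°·cos 64°, −sin 64°), v₂ = (sin 325°·cos 64°, cos 325°·cos 64°, −sin 64°).
n = v₁ × v₂ = (-0.188, 0.144, 0.110) (taken with n_z > 0).
Dip δ = arctan(|n_h|/n_z) = arctan(0.237/0.110) = 65.1°.
Dip direction = azimuth of (n_x, n_y) = atan2(-0.188, 0.144) = 308°.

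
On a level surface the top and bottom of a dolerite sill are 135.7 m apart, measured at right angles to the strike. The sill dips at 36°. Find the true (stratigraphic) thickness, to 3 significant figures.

True thickness t = w · sin(dip) = 135.7 × sin 36°
t = 135.7 × 0.5878 = 79.762 m

79.8 m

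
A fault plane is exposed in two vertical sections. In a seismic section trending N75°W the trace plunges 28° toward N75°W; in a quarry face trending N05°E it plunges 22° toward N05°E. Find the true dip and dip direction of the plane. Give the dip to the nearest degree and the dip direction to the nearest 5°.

The two traces are lines in the plane: v₁ = (sin 285°·cos 28°, cos 285°·cos 28°, −sin 28°), v₂ = (sin 5°·cos 22°, cos 5°·cos 22°, −sin 22°).
Cross product v₁ × v₂ gives the pole to the plane: n ∝ (-0.348, 0.357, 0.806).
tan δ = √(n_x²+n_y²)/n_z = 0.499/0.806, so δ = 31.7°.
The horizontal component of n points toward azimuth atan2(n_x, n_y) = 316°, the dip direction.

true dip 32°, dip direction 315°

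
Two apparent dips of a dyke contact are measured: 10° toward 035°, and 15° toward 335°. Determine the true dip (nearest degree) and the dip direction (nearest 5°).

The two traces are lines in the plane: v₁ = (sin 35°·cos 10°, cos 35°·cos 10°, −sin 10°), v₂ = (sin 335°·cos 15°, cos 335°·cos 15°, −sin 15°).
Cross product v₁ × v₂ gives the pole to the plane: n ∝ (-0.057, 0.217, 0.824).
tan δ = √(n_x²+n_y²)/n_z = 0.224/0.824, so δ = 15.2°.
Dip direction = azimuth of (n_x, n_y) = atan2(-0.057, 0.217) = 345°.

true dip 15°, dip direction 345°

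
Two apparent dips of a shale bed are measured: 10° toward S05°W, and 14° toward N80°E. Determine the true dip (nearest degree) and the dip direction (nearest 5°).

true dip 19°, dip direction 125°

Each apparent-dip line lies in the plane. As unit vectors (x east, y north, z up), v₁ plunges 10°→S05°W and v₂ plunges 14°→N80°E.
The plane normal is n = v₁ × v₂ ∝ (0.267, -0.187, 0.923).
tan δ = √(n_x²+n_y²)/n_z = 0.325/0.923, so δ = 19.4°.
Dip direction = atan2(0.267, -0.187) = 125° (azimuth of n's horizontal projection).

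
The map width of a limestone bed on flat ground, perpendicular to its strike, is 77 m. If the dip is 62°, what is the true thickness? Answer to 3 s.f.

True thickness t = w · sin(dip) = 77 × sin 62°
t = 77 × 0.8829 = 67.987 m

68.0 m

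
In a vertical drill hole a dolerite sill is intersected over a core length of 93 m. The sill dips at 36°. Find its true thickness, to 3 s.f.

True thickness t = h · cos(dip) = 93 × cos 36°
t = 93 × 0.8090 = 75.239 m

75.2 m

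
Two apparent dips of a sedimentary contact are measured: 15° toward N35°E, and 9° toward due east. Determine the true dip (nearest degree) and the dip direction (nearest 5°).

Represent each trace as a vector plunging at its apparent dip toward its trend (east-north-up frame): v₁ = (0.554, 0.791, -0.259), v₂ = (0.988, 0.000, -0.156).
The plane normal is n = v₁ × v₂ ∝ (0.124, 0.169, 0.781).
True dip = arccos(n_z / |n|) = arccos(0.9659) = 15.0°.
Dip direction = azimuth of (n_x, n_y) = atan2(0.124, 0.169) = 36°.

true dip 15°, dip direction 035°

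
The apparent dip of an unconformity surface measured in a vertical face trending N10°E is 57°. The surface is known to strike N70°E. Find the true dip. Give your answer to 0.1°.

60.6°

β = acute angle between strike N70°E and section N10°E = 60°.
tan(true dip) = tan 57° / sin 60° = 1.7781
δ = arctan(1.7781) = 60.65°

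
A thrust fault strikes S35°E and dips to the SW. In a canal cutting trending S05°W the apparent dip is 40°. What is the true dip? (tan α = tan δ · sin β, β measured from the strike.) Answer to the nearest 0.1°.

The section is 40° from the strike.
tan δ = tan α / sin β = tan 40° / sin 40° = 0.8391 / 0.6428 = 1.3054
δ = arctan(1.3054) = 52.55°

52.5°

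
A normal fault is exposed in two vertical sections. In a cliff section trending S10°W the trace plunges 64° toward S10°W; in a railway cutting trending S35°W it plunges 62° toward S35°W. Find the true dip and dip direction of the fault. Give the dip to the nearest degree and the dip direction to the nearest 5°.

true dip 64°, dip direction 190°

Each apparent-dip line lies in the plane. As unit vectors (x east, y north, z up), v₁ plunges 64°→S10°W and v₂ plunges 62°→S35°W.
Cross product v₁ × v₂ gives the pole to the plane: n ∝ (-0.036, -0.175, 0.087).
tan δ = √(n_x²+n_y²)/n_z = 0.178/0.087, so δ = 64.0°.
Dip direction = azimuth of (n_x, n_y) = atan2(-0.036, -0.175) = 191°.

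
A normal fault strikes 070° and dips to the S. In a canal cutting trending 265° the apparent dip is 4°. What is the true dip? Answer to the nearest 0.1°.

15.1°

The section is 15° from the strike.
tan(true dip) = tan 4° / sin 15° = 0.2702
true dip = arctan 0.2702 = 15.12°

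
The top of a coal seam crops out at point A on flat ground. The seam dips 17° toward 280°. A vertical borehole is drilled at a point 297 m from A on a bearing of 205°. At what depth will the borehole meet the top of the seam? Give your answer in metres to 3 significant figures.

The hole lies 75° from the dip direction, so the down-dip offset is 297 × cos 75° = 76.87 m.
Depth = down-dip offset × tan(dip) = 76.87 × tan 17° = 76.87 × 0.3057
Depth = 23.50 m

23.5 m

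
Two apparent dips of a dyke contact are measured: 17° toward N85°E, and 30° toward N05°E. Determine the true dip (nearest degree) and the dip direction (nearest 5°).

Represent each trace as a vector plunging at its apparent dip toward its trend (east-north-up frame): v₁ = (0.953, 0.083, -0.292), v₂ = (0.075, 0.863, -0.500).
The plane normal is n = v₁ × v₂ ∝ (0.211, 0.454, 0.816).
Dip δ = arctan(|n_h|/n_z) = arctan(0.501/0.816) = 31.5°.
Dip direction = azimuth of (n_x, n_y) = atan2(0.211, 0.454) = 25°.

true dip 32°, dip direction 025°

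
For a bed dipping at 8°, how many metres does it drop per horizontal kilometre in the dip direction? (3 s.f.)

141 m

drop per km = 1000 × tan 8° = 1000 × 0.1405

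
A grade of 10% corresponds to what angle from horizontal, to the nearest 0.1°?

tan θ = 10/100 = 0.1000
θ = arctan(0.1000) = 5.71°

5.7°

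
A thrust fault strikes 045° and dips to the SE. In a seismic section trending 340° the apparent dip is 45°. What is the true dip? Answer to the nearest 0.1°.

The section is 65° from the strike.
tan δ = tan α / sin β = tan 45° / sin 65° = 1.0000 / 0.9063 = 1.1034
δ = arctan(1.1034) = 47.81°

47.8°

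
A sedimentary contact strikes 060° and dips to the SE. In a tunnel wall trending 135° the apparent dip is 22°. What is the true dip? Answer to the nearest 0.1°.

22.7°

The section is 75° from the strike.
tan(true dip) = tan 22° / sin 75° = 0.4183
δ = arctan(0.4183) = 22.70°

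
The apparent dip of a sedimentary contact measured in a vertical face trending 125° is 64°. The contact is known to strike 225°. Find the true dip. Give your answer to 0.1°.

β = acute angle between strike 225° and section 125° = 80°.
tan(true dip) = tan 64° / sin 80° = 2.0819
δ = arctan(2.0819) = 64.34°

64.3°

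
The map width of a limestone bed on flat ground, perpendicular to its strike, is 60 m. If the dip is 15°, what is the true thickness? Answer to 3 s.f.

15.5 m

True thickness t = w · sin(dip) = 60 × sin 15°
t = 60 × 0.2588 = 15.529 m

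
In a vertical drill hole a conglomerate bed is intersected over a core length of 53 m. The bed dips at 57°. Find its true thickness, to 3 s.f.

True thickness t = h · cos(dip) = 53 × cos 57°
t = 53 × 0.5446 = 28.866 m

28.9 m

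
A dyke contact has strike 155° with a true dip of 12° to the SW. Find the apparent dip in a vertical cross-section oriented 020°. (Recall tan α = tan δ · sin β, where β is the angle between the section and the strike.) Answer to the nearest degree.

9°

The section lies 45° from the strike.
tan(apparent dip) = tan 12° · sin 45° = 0.1503
apparent dip = arctan 0.1503 = 8.55°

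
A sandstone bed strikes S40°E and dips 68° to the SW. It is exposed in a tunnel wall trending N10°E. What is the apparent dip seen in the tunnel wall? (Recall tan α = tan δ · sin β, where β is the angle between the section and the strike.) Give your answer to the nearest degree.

Angle between strike (S40°E) and section (N10°E): β = 50°.
tan(apparent dip) = tan 68° · sin 50° = 1.8960
apparent dip = arctan 1.8960 = 62.19°

62°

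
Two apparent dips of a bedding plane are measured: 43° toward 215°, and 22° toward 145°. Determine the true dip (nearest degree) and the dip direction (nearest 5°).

Represent each trace as a vector plunging at its apparent dip toward its trend (east-north-up frame): v₁ = (-0.419, -0.599, -0.682), v₂ = (0.532, -0.760, -0.375).
Cross product v₁ × v₂ gives the pole to the plane: n ∝ (-0.294, -0.520, 0.637).
True dip = arccos(n_z / |n|) = arccos(0.7298) = 43.1°.
Dip direction = atan2(-0.294, -0.520) = 209° (azimuth of n's horizontal projection).

true dip 43°, dip direction 210°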